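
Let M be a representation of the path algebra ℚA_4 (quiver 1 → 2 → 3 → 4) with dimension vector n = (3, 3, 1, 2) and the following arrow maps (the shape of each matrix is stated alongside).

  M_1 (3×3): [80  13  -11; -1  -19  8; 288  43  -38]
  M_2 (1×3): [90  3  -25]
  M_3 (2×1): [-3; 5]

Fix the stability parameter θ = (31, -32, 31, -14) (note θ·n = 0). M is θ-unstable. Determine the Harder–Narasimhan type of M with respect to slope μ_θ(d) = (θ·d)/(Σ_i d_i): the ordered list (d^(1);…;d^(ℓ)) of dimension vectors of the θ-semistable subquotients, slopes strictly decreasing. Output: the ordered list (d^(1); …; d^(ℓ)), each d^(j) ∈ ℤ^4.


Via rank(M_{q-1}∘⋯∘M_p): M ≅ I[1,2]^2, I[1,4], I[4,4].
μ_θ-semistable layers: μ^(1)=17/2; μ^(2)=-1/2; μ^(3)=-14

((0, 0, 1, 1); (3, 3, 0, 0); (0, 0, 0, 1))


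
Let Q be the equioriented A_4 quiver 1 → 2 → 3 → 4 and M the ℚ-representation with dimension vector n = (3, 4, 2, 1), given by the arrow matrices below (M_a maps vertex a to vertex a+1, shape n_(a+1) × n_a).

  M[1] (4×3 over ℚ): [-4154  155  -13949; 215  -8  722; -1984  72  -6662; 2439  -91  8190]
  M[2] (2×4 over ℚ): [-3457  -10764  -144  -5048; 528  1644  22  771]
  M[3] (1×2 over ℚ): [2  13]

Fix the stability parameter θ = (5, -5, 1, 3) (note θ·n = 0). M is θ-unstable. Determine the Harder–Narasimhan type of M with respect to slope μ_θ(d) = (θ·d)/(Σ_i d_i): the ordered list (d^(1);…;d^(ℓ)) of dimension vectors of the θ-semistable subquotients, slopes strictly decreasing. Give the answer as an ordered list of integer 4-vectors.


Via rank(M_{q-1}∘⋯∘M_p): M ≅ I[1,2], I[1,3], I[1,4], I[2,2].
μ_θ-semistable layers: μ^(1)=3; μ^(2)=1; μ^(3)=0; μ^(4)=-5

((0, 0, 0, 1); (0, 0, 2, 0); (3, 3, 0, 0); (0, 1, 0, 0))


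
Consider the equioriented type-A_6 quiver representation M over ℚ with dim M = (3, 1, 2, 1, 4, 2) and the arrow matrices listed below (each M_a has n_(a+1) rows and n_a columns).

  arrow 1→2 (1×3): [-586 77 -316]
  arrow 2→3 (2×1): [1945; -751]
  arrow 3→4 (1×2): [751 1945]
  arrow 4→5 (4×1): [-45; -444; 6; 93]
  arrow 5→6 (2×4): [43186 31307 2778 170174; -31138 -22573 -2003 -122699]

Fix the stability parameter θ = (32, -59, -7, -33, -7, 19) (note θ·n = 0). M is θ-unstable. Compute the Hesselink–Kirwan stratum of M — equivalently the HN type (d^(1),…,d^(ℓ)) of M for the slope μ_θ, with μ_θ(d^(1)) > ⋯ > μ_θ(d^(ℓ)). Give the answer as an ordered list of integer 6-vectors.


Interval decomposition of M: I[1,1]^2, I[1,3], I[3,6], I[5,5]^2, I[5,6].
HN type (ℓ=5): μ^(1)=32; μ^(2)=19; μ^(3)=-7; μ^(4)=-27/2; μ^(5)=-20

((2, 0, 0, 0, 0, 0); (0, 0, 0, 0, 0, 2); (0, 0, 1, 0, 4, 0); (1, 1, 0, 0, 0, 0); (0, 0, 1, 1, 0, 0))


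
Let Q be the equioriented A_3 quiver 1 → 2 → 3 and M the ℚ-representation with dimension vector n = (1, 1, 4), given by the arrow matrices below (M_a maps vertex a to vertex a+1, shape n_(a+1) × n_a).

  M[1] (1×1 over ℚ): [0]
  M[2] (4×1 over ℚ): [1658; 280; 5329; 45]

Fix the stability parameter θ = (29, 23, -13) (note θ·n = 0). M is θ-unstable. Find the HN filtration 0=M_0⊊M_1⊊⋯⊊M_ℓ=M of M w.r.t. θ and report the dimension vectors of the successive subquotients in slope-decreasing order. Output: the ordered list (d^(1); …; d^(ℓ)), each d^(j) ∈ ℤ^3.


Barcode: M ≅ I[1,1], I[2,3], I[3,3]^3. HN layers by μ_θ (3 steps, strictly decreasing):
  μ^(1)=29; μ^(2)=5; μ^(3)=-13

((1, 0, 0); (0, 1, 1); (0, 0, 3))


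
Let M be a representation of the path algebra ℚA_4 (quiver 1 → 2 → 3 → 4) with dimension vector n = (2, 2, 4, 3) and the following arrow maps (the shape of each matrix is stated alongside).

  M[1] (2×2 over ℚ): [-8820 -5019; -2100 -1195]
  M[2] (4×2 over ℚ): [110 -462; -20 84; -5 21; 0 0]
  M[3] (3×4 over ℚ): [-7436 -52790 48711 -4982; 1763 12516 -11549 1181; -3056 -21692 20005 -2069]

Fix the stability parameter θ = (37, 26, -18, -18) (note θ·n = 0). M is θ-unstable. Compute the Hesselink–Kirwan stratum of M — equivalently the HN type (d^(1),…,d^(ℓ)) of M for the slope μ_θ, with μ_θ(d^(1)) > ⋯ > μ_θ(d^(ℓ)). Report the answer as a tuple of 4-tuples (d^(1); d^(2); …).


Via rank(M_{q-1}∘⋯∘M_p): M ≅ I[1,1], I[1,2], I[2,4], I[3,3], I[3,4]^2.
μ_θ-semistable layers: μ^(1)=37; μ^(2)=63/2; μ^(3)=-10/3; μ^(4)=-18

((1, 0, 0, 0); (1, 1, 0, 0); (0, 1, 1, 1); (0, 0, 3, 2))


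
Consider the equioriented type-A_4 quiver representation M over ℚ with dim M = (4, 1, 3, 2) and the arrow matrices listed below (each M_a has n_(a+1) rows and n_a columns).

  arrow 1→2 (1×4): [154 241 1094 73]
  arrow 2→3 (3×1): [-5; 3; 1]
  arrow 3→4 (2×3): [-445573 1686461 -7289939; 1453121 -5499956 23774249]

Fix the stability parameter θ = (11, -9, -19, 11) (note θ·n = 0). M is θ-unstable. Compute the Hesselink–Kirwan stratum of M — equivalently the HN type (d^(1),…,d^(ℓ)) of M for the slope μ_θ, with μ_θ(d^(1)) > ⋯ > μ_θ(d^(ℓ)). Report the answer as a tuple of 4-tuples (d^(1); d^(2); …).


Interval decomposition of M: I[1,1]^3, I[1,4], I[3,3], I[3,4].
HN type (ℓ=3): μ^(1)=11; μ^(2)=-17/3; μ^(3)=-19

((3, 0, 0, 2); (1, 1, 1, 0); (0, 0, 2, 0))


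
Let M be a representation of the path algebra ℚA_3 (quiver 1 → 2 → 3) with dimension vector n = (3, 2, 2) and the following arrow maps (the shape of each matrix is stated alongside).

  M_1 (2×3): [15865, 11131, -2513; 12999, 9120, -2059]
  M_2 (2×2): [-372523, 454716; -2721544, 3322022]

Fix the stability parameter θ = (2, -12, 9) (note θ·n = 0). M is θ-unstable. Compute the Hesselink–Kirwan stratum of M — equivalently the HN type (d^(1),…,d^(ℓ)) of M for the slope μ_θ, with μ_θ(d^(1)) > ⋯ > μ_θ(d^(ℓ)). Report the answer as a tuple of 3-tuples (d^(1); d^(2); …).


Interval decomposition of M: I[1,1], I[1,3]^2.
HN type (ℓ=3): μ^(1)=9; μ^(2)=2; μ^(3)=-5

((0, 0, 2); (1, 0, 0); (2, 2, 0))


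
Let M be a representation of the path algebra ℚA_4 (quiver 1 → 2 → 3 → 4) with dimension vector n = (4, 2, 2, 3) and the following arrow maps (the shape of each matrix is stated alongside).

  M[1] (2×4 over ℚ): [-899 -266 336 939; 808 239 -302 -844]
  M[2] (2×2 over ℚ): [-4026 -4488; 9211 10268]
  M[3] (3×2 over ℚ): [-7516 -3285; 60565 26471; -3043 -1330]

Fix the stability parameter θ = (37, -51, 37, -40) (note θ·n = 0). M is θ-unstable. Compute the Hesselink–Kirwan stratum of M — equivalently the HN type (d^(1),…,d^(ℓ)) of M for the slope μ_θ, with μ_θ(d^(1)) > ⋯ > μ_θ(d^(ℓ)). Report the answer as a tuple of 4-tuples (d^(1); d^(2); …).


Via rank(M_{q-1}∘⋯∘M_p): M ≅ I[1,1]^2, I[1,2], I[1,4], I[3,4], I[4,4].
μ_θ-semistable layers: μ^(1)=37; μ^(2)=-3/2; μ^(3)=-7; μ^(4)=-40

((2, 0, 0, 0); (0, 0, 2, 2); (2, 2, 0, 0); (0, 0, 0, 1))


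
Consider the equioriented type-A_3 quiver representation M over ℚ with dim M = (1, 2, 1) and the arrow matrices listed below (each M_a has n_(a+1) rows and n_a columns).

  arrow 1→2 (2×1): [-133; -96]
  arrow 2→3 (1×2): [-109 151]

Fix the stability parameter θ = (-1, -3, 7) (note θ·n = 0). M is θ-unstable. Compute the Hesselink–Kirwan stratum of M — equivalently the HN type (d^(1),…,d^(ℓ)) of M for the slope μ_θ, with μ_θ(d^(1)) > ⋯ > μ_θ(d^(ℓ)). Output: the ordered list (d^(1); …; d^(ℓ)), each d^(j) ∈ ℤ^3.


Barcode: M ≅ I[1,3], I[2,2]. HN layers by μ_θ (3 steps, strictly decreasing):
  μ^(1)=7; μ^(2)=-2; μ^(3)=-3

((0, 0, 1); (1, 1, 0); (0, 1, 0))


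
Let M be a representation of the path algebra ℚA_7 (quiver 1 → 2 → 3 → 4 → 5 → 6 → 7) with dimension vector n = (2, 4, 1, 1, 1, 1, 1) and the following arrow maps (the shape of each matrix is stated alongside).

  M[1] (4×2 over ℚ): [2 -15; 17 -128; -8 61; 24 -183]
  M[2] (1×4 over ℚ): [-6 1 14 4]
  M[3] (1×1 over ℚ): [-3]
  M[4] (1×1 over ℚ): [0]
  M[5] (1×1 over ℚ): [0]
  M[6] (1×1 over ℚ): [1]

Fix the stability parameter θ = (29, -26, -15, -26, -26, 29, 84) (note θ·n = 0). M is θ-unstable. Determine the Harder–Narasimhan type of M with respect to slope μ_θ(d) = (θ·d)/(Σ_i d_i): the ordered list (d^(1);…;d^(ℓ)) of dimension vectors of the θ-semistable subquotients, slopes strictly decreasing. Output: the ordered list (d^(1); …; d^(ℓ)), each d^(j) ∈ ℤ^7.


Barcode: M ≅ I[1,2], I[1,4], I[2,2]^2, I[5,5], I[6,7]. HN layers by μ_θ (5 steps, strictly decreasing):
  μ^(1)=84; μ^(2)=29; μ^(3)=3/2; μ^(4)=-19/2; μ^(5)=-26

((0, 0, 0, 0, 0, 0, 1); (0, 0, 0, 0, 0, 1, 0); (1, 1, 0, 0, 0, 0, 0); (1, 1, 1, 1, 0, 0, 0); (0, 2, 0, 0, 1, 0, 0))


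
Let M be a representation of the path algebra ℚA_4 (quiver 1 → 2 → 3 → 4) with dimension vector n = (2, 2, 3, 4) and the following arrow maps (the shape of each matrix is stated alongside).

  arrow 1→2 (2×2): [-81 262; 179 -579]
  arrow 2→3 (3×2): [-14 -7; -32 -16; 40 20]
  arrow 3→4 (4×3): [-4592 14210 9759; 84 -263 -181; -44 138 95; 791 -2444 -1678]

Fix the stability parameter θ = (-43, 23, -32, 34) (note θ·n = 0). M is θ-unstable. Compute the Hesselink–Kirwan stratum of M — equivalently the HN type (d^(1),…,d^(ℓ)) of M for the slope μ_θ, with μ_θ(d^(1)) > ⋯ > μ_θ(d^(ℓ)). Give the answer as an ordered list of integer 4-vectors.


Interval decomposition of M: I[1,2], I[1,4], I[3,4]^2, I[4,4].
HN type (ℓ=5): μ^(1)=34; μ^(2)=23; μ^(3)=-9/2; μ^(4)=-32; μ^(5)=-43

((0, 0, 0, 4); (0, 1, 0, 0); (0, 1, 1, 0); (0, 0, 2, 0); (2, 0, 0, 0))


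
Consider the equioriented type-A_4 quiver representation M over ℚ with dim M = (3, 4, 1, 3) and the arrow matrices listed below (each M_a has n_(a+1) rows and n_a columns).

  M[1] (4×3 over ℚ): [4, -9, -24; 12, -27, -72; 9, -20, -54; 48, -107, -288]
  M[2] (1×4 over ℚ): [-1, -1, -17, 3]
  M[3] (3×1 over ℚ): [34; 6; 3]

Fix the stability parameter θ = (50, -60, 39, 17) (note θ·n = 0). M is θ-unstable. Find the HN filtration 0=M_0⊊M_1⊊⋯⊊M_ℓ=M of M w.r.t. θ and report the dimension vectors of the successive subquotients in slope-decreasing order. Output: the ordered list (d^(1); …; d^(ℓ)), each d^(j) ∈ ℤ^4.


Interval decomposition of M: I[1,1], I[1,2], I[1,4], I[2,2]^2, I[4,4]^2.
HN type (ℓ=5): μ^(1)=50; μ^(2)=28; μ^(3)=17; μ^(4)=-5; μ^(5)=-60

((1, 0, 0, 0); (0, 0, 1, 1); (0, 0, 0, 2); (2, 2, 0, 0); (0, 2, 0, 0))


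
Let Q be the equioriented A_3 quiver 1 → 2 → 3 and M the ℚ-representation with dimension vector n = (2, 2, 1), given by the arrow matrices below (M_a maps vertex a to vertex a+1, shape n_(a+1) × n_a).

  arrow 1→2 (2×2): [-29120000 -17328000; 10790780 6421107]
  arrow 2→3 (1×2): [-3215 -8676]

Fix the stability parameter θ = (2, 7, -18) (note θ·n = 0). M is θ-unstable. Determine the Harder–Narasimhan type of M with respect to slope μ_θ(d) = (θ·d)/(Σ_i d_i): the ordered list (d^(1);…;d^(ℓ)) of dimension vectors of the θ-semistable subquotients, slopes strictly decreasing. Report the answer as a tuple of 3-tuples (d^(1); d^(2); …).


Interval decomposition of M: I[1,1], I[1,3], I[2,2].
HN type (ℓ=3): μ^(1)=7; μ^(2)=2; μ^(3)=-3

((0, 1, 0); (1, 0, 0); (1, 1, 1))


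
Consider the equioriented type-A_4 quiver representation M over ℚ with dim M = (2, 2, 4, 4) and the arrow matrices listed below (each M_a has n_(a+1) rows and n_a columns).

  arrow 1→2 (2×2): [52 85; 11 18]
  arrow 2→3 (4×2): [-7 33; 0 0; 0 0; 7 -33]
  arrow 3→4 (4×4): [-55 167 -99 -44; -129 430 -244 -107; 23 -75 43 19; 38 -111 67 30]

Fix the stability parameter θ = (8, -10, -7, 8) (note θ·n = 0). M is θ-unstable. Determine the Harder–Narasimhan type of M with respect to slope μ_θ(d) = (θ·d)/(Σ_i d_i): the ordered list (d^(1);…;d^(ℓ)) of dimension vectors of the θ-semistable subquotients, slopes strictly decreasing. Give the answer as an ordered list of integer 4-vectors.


Via rank(M_{q-1}∘⋯∘M_p): M ≅ I[1,2], I[1,4], I[3,4]^3.
μ_θ-semistable layers: μ^(1)=8; μ^(2)=-1; μ^(3)=-3; μ^(4)=-7

((0, 0, 0, 4); (1, 1, 0, 0); (1, 1, 1, 0); (0, 0, 3, 0))


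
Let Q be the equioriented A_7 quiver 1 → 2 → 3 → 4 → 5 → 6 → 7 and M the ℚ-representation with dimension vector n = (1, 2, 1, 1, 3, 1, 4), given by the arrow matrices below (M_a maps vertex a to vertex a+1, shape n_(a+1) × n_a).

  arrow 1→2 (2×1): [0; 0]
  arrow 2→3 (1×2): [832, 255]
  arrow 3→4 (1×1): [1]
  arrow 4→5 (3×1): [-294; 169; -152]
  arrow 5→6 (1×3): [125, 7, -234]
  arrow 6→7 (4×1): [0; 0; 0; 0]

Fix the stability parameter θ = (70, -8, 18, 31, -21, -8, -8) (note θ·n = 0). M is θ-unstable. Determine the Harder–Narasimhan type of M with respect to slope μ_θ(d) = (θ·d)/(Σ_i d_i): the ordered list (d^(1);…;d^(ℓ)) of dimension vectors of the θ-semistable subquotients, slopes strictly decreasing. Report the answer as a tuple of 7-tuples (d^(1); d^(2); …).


Interval decomposition of M: I[1,1], I[2,2], I[2,6], I[5,5]^2, I[7,7]^4.
HN type (ℓ=4): μ^(1)=70; μ^(2)=5; μ^(3)=-8; μ^(4)=-21

((1, 0, 0, 0, 0, 0, 0); (0, 0, 1, 1, 1, 1, 0); (0, 2, 0, 0, 0, 0, 4); (0, 0, 0, 0, 2, 0, 0))


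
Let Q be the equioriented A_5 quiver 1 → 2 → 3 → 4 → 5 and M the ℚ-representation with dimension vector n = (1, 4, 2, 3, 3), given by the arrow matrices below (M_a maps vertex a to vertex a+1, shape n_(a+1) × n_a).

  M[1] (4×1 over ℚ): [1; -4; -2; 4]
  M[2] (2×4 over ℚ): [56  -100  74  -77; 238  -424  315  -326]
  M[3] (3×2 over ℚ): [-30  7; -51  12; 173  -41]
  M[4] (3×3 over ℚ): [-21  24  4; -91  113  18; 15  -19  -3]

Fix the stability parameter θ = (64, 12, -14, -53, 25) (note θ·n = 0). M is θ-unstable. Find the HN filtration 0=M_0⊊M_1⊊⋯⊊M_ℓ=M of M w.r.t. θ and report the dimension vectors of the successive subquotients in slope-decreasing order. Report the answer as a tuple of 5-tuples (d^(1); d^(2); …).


Barcode: M ≅ I[1,2], I[2,2], I[2,5]^2, I[4,5]. HN layers by μ_θ (5 steps, strictly decreasing):
  μ^(1)=38; μ^(2)=25; μ^(3)=12; μ^(4)=-55/3; μ^(5)=-53

((1, 1, 0, 0, 0); (0, 0, 0, 0, 3); (0, 1, 0, 0, 0); (0, 2, 2, 2, 0); (0, 0, 0, 1, 0))


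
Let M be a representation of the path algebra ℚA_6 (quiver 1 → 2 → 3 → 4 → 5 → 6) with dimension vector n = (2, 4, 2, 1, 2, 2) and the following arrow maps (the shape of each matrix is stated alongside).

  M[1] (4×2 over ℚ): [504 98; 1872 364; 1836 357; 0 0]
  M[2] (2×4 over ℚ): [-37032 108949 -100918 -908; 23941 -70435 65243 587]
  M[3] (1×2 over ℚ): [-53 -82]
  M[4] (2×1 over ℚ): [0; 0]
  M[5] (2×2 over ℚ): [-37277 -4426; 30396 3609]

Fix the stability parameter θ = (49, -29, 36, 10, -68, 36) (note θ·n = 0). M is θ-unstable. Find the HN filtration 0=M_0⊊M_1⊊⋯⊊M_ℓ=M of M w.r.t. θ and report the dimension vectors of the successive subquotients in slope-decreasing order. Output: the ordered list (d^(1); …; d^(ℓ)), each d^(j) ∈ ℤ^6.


Via rank(M_{q-1}∘⋯∘M_p): M ≅ I[1,1], I[1,3], I[2,2]^2, I[2,4], I[5,6]^2.
μ_θ-semistable layers: μ^(1)=49; μ^(2)=36; μ^(3)=23; μ^(4)=10; μ^(5)=-29; μ^(6)=-68

((1, 0, 0, 0, 0, 0); (0, 0, 1, 0, 0, 2); (0, 0, 1, 1, 0, 0); (1, 1, 0, 0, 0, 0); (0, 3, 0, 0, 0, 0); (0, 0, 0, 0, 2, 0))


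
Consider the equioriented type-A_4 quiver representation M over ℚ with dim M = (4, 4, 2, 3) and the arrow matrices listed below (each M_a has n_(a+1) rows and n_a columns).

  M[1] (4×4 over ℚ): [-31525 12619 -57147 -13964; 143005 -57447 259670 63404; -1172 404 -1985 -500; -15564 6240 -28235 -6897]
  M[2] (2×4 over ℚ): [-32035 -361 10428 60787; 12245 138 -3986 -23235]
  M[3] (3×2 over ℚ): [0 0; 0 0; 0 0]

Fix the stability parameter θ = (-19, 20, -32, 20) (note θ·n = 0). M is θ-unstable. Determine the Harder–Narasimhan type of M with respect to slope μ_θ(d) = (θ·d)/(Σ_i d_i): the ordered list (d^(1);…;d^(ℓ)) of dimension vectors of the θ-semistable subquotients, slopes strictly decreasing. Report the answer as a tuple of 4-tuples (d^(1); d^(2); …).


Interval decomposition of M: I[1,2]^2, I[1,3]^2, I[4,4]^3.
HN type (ℓ=3): μ^(1)=20; μ^(2)=-6; μ^(3)=-19

((0, 2, 0, 3); (0, 2, 2, 0); (4, 0, 0, 0))


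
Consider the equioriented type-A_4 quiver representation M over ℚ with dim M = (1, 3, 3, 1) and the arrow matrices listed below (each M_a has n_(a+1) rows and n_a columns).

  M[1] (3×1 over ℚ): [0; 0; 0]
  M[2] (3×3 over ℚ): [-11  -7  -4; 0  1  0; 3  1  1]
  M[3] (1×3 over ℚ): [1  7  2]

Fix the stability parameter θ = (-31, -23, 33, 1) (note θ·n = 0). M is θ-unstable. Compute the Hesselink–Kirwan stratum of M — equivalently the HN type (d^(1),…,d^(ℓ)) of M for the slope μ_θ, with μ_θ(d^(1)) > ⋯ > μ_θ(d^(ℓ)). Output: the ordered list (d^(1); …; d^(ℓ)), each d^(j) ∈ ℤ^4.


Interval decomposition of M: I[1,1], I[2,3]^2, I[2,4].
HN type (ℓ=4): μ^(1)=33; μ^(2)=17; μ^(3)=-23; μ^(4)=-31

((0, 0, 2, 0); (0, 0, 1, 1); (0, 3, 0, 0); (1, 0, 0, 0))


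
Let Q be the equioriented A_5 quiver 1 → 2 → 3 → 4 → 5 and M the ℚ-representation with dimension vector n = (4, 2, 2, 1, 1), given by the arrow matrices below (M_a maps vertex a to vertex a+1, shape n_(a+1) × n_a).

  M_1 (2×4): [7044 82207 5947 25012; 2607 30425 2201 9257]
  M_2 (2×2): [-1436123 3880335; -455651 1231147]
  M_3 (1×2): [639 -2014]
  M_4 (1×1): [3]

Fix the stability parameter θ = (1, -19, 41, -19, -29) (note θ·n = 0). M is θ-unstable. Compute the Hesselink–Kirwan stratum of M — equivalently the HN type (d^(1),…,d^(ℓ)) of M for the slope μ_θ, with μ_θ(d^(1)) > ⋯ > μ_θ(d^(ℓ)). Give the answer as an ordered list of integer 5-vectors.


Via rank(M_{q-1}∘⋯∘M_p): M ≅ I[1,1]^2, I[1,3], I[1,5].
μ_θ-semistable layers: μ^(1)=41; μ^(2)=1; μ^(3)=-7/3; μ^(4)=-9

((0, 0, 1, 0, 0); (2, 0, 0, 0, 0); (0, 0, 1, 1, 1); (2, 2, 0, 0, 0))


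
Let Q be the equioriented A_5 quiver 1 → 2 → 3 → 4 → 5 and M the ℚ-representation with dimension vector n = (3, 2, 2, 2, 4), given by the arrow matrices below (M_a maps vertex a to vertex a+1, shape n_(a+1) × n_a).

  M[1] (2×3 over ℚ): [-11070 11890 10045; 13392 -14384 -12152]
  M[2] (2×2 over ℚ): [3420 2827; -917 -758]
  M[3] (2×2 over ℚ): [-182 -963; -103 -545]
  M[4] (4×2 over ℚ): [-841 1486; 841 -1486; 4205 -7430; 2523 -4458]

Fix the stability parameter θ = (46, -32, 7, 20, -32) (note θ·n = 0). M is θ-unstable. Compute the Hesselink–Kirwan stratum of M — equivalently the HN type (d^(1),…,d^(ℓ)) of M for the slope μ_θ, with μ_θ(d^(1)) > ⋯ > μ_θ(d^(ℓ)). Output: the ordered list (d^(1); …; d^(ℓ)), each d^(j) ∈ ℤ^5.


Via rank(M_{q-1}∘⋯∘M_p): M ≅ I[1,1]^2, I[1,5], I[2,4], I[5,5]^3.
μ_θ-semistable layers: μ^(1)=46; μ^(2)=20; μ^(3)=7; μ^(4)=9/5; μ^(5)=-32

((2, 0, 0, 0, 0); (0, 0, 0, 1, 0); (0, 0, 1, 0, 0); (1, 1, 1, 1, 1); (0, 1, 0, 0, 3))


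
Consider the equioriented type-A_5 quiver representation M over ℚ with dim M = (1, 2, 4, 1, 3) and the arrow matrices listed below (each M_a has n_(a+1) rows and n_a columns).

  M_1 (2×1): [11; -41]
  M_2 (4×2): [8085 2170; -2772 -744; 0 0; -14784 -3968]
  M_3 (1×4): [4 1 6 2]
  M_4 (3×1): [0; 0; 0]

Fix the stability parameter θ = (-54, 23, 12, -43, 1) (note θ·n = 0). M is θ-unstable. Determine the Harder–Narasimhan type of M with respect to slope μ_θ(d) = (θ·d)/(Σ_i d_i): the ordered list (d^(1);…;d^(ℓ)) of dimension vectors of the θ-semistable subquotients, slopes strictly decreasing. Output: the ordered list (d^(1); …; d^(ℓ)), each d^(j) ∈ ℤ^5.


Barcode: M ≅ I[1,3], I[2,2], I[3,3]^2, I[3,4], I[5,5]^3. HN layers by μ_θ (6 steps, strictly decreasing):
  μ^(1)=23; μ^(2)=35/2; μ^(3)=12; μ^(4)=1; μ^(5)=-31/2; μ^(6)=-54

((0, 1, 0, 0, 0); (0, 1, 1, 0, 0); (0, 0, 2, 0, 0); (0, 0, 0, 0, 3); (0, 0, 1, 1, 0); (1, 0, 0, 0, 0))


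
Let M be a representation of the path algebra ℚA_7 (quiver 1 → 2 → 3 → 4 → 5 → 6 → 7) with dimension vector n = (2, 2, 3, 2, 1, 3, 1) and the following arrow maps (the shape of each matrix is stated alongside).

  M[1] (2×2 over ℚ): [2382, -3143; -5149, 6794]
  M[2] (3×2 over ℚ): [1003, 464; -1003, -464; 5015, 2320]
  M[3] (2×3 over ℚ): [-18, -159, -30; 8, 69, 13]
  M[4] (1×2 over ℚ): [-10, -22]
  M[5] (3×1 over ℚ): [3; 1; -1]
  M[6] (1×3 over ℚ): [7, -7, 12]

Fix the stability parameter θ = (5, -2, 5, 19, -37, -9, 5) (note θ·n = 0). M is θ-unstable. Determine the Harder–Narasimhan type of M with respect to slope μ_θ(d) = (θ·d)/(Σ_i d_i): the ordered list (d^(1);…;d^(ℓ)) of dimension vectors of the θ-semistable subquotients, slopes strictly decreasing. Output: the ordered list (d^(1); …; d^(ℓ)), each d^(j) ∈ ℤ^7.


Interval decomposition of M: I[1,2], I[1,7], I[3,3], I[3,4], I[6,6]^2.
HN type (ℓ=5): μ^(1)=19; μ^(2)=5; μ^(3)=3/2; μ^(4)=-19/6; μ^(5)=-9

((0, 0, 0, 1, 0, 0, 0); (0, 0, 2, 0, 0, 0, 1); (1, 1, 0, 0, 0, 0, 0); (1, 1, 1, 1, 1, 1, 0); (0, 0, 0, 0, 0, 2, 0))


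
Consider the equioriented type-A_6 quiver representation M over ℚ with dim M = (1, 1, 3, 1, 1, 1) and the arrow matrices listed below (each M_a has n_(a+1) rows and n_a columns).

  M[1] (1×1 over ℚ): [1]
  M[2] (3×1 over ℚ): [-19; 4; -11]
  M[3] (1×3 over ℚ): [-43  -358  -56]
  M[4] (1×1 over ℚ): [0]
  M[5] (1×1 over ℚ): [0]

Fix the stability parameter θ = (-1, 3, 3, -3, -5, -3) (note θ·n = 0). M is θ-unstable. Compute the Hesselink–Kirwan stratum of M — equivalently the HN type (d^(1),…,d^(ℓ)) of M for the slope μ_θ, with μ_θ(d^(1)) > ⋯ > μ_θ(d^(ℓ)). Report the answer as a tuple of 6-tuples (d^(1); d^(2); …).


Interval decomposition of M: I[1,4], I[3,3]^2, I[5,5], I[6,6].
HN type (ℓ=5): μ^(1)=3; μ^(2)=1; μ^(3)=-1; μ^(4)=-3; μ^(5)=-5

((0, 0, 2, 0, 0, 0); (0, 1, 1, 1, 0, 0); (1, 0, 0, 0, 0, 0); (0, 0, 0, 0, 0, 1); (0, 0, 0, 0, 1, 0))


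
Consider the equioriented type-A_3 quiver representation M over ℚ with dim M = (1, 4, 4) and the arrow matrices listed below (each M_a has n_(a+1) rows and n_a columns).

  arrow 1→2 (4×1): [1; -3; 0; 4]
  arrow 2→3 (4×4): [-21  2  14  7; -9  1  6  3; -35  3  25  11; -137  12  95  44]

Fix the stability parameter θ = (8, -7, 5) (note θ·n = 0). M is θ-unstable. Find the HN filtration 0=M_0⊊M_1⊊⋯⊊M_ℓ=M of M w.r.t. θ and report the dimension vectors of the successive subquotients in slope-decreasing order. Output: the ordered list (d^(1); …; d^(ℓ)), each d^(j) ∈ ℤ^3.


Barcode: M ≅ I[1,3], I[2,3]^3. HN layers by μ_θ (3 steps, strictly decreasing):
  μ^(1)=5; μ^(2)=1/2; μ^(3)=-7

((0, 0, 4); (1, 1, 0); (0, 3, 0))


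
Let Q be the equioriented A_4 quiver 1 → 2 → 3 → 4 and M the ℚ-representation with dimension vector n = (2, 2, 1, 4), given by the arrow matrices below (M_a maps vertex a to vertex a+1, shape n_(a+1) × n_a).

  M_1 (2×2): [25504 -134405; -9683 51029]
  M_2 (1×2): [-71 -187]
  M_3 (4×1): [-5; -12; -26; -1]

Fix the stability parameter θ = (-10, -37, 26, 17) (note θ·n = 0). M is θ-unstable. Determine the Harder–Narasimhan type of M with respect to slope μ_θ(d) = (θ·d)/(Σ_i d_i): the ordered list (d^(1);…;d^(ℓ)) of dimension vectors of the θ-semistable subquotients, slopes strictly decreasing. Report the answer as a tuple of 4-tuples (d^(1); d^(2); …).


Interval decomposition of M: I[1,2], I[1,4], I[4,4]^3.
HN type (ℓ=3): μ^(1)=43/2; μ^(2)=17; μ^(3)=-47/2

((0, 0, 1, 1); (0, 0, 0, 3); (2, 2, 0, 0))


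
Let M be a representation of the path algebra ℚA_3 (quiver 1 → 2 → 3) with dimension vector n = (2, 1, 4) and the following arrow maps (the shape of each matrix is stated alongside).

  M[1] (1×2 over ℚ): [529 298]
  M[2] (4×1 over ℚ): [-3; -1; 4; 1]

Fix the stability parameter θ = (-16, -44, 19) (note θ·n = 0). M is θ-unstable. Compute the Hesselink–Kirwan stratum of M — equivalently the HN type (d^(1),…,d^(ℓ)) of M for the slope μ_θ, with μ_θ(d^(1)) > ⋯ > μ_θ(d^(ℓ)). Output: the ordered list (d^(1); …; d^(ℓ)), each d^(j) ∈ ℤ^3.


Barcode: M ≅ I[1,1], I[1,3], I[3,3]^3. HN layers by μ_θ (3 steps, strictly decreasing):
  μ^(1)=19; μ^(2)=-16; μ^(3)=-30

((0, 0, 4); (1, 0, 0); (1, 1, 0))


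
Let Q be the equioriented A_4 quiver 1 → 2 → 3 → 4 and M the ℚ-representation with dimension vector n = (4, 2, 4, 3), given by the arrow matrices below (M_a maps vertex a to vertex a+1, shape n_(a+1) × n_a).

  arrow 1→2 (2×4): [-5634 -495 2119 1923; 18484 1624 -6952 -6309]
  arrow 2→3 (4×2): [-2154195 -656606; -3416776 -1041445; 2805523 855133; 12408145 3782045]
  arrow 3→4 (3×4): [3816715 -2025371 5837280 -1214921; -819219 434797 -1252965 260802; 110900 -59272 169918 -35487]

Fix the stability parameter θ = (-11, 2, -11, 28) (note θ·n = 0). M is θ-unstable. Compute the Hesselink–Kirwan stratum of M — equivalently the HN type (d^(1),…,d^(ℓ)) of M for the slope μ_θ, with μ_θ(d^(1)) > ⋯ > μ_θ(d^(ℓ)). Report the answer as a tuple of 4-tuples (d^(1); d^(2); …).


Barcode: M ≅ I[1,1]^2, I[1,4]^2, I[3,3], I[3,4]. HN layers by μ_θ (3 steps, strictly decreasing):
  μ^(1)=28; μ^(2)=-9/2; μ^(3)=-11

((0, 0, 0, 3); (0, 2, 2, 0); (4, 0, 2, 0))


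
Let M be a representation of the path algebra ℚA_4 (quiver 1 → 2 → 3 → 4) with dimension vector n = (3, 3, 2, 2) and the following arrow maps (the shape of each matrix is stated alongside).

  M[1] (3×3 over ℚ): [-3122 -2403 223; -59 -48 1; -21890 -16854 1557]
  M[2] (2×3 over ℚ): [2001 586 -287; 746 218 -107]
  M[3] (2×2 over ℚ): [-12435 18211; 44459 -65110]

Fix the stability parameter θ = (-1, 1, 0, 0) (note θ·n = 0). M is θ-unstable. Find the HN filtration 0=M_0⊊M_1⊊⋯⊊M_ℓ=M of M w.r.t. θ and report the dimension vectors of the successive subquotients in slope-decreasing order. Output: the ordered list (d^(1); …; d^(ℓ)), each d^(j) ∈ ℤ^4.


Via rank(M_{q-1}∘⋯∘M_p): M ≅ I[1,2], I[1,4]^2.
μ_θ-semistable layers: μ^(1)=1; μ^(2)=1/3; μ^(3)=-1

((0, 1, 0, 0); (0, 2, 2, 2); (3, 0, 0, 0))


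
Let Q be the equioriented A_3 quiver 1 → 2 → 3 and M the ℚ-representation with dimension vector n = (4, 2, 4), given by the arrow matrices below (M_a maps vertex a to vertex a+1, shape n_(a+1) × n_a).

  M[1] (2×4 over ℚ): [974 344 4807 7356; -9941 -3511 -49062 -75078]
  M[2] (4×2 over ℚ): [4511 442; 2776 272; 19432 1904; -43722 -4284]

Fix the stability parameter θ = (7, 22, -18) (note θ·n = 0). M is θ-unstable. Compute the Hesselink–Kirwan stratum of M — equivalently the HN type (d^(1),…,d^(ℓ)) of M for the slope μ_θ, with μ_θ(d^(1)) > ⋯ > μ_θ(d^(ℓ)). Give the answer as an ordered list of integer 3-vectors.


Barcode: M ≅ I[1,1]^2, I[1,2], I[1,3], I[3,3]^3. HN layers by μ_θ (4 steps, strictly decreasing):
  μ^(1)=22; μ^(2)=7; μ^(3)=11/3; μ^(4)=-18

((0, 1, 0); (3, 0, 0); (1, 1, 1); (0, 0, 3))


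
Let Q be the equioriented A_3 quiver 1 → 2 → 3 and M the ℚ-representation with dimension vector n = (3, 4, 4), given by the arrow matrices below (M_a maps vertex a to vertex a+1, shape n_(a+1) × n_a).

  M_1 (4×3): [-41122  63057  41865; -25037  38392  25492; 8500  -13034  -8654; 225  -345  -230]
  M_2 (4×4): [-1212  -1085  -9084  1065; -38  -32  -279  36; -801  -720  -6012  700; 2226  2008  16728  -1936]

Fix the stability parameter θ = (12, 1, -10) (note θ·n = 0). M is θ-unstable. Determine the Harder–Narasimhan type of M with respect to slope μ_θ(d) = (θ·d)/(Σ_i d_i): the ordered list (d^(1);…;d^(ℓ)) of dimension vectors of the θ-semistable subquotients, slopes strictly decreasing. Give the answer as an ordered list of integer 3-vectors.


Via rank(M_{q-1}∘⋯∘M_p): M ≅ I[1,3]^3, I[2,2], I[3,3].
μ_θ-semistable layers: μ^(1)=1; μ^(2)=-10

((3, 4, 3); (0, 0, 1))


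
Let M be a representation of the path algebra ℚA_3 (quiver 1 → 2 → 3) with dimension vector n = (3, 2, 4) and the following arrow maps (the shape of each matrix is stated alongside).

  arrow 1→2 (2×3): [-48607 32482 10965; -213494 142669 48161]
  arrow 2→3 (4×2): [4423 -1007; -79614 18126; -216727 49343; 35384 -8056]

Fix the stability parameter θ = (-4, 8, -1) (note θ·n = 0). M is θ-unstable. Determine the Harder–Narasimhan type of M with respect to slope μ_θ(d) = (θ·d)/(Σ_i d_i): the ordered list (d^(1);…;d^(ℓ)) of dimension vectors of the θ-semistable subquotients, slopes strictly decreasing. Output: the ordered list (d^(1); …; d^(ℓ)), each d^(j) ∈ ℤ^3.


Barcode: M ≅ I[1,1], I[1,2], I[1,3], I[3,3]^3. HN layers by μ_θ (4 steps, strictly decreasing):
  μ^(1)=8; μ^(2)=7/2; μ^(3)=-1; μ^(4)=-4

((0, 1, 0); (0, 1, 1); (0, 0, 3); (3, 0, 0))


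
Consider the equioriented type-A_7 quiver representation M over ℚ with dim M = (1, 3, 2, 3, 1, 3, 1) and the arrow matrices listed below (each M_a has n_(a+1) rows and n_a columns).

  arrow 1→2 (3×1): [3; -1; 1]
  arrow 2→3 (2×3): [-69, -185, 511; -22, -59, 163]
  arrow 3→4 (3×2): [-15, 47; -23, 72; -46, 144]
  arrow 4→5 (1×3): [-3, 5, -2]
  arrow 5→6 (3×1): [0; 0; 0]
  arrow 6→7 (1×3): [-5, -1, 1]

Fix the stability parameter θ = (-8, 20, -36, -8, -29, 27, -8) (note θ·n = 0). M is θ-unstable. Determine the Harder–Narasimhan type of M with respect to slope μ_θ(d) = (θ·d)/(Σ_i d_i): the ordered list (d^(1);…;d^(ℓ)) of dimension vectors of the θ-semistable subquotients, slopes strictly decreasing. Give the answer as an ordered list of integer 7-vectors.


Barcode: M ≅ I[1,5], I[2,2], I[2,4], I[4,4], I[6,6]^2, I[6,7]. HN layers by μ_θ (5 steps, strictly decreasing):
  μ^(1)=27; μ^(2)=20; μ^(3)=19/2; μ^(4)=-8; μ^(5)=-61/5

((0, 0, 0, 0, 0, 2, 0); (0, 1, 0, 0, 0, 0, 0); (0, 0, 0, 0, 0, 1, 1); (0, 1, 1, 2, 0, 0, 0); (1, 1, 1, 1, 1, 0, 0))


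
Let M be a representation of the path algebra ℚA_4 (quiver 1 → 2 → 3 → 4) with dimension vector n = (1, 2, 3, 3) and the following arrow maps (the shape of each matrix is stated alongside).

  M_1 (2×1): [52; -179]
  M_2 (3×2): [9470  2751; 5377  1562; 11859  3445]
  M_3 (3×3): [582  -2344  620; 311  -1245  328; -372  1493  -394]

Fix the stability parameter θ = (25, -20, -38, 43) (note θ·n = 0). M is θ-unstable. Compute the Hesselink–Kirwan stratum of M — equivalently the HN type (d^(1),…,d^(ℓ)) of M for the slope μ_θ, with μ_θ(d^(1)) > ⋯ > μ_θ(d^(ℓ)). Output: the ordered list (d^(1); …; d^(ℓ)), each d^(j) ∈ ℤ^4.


Via rank(M_{q-1}∘⋯∘M_p): M ≅ I[1,4], I[2,4], I[3,3], I[4,4].
μ_θ-semistable layers: μ^(1)=43; μ^(2)=-11; μ^(3)=-29; μ^(4)=-38

((0, 0, 0, 3); (1, 1, 1, 0); (0, 1, 1, 0); (0, 0, 1, 0))


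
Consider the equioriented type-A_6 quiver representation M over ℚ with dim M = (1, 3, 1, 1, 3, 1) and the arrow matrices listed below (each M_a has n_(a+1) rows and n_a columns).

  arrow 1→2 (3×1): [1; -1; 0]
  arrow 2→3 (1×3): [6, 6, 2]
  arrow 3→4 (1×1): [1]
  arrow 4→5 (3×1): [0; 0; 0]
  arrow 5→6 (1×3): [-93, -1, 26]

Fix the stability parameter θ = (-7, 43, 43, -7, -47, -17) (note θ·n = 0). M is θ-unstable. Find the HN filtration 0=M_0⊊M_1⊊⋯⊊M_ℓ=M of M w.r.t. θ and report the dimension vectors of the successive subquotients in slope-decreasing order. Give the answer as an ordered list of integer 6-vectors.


Barcode: M ≅ I[1,2], I[2,2], I[2,4], I[5,5]^2, I[5,6]. HN layers by μ_θ (5 steps, strictly decreasing):
  μ^(1)=43; μ^(2)=79/3; μ^(3)=-7; μ^(4)=-17; μ^(5)=-47

((0, 2, 0, 0, 0, 0); (0, 1, 1, 1, 0, 0); (1, 0, 0, 0, 0, 0); (0, 0, 0, 0, 0, 1); (0, 0, 0, 0, 3, 0))


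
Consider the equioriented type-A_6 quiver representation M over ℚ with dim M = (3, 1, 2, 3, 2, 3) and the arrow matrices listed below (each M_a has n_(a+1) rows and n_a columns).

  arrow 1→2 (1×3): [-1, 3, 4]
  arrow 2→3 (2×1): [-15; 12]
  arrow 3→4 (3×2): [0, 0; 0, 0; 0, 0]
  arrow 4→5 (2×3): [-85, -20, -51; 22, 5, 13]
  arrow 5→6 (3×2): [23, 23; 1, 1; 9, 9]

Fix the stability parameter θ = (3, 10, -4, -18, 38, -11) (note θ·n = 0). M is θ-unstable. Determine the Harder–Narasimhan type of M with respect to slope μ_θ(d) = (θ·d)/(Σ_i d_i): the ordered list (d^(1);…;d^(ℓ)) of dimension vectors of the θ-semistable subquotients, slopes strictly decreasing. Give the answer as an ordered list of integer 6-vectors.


Via rank(M_{q-1}∘⋯∘M_p): M ≅ I[1,1]^2, I[1,3], I[3,3], I[4,4], I[4,5], I[4,6], I[6,6]^2.
μ_θ-semistable layers: μ^(1)=38; μ^(2)=27/2; μ^(3)=3; μ^(4)=-4; μ^(5)=-11; μ^(6)=-18

((0, 0, 0, 0, 1, 0); (0, 0, 0, 0, 1, 1); (3, 1, 1, 0, 0, 0); (0, 0, 1, 0, 0, 0); (0, 0, 0, 0, 0, 2); (0, 0, 0, 3, 0, 0))


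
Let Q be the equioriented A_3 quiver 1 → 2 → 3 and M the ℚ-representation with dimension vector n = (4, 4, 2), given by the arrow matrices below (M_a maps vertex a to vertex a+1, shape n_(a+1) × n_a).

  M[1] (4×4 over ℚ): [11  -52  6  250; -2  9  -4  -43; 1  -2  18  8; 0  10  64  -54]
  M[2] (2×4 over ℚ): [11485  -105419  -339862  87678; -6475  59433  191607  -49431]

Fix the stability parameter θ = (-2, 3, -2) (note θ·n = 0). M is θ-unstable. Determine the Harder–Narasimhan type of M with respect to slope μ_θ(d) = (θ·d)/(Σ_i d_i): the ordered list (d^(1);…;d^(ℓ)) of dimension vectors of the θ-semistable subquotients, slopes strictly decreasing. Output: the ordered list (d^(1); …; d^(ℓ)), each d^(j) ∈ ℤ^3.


Via rank(M_{q-1}∘⋯∘M_p): M ≅ I[1,1]^2, I[1,3]^2, I[2,2]^2.
μ_θ-semistable layers: μ^(1)=3; μ^(2)=1/2; μ^(3)=-2

((0, 2, 0); (0, 2, 2); (4, 0, 0))


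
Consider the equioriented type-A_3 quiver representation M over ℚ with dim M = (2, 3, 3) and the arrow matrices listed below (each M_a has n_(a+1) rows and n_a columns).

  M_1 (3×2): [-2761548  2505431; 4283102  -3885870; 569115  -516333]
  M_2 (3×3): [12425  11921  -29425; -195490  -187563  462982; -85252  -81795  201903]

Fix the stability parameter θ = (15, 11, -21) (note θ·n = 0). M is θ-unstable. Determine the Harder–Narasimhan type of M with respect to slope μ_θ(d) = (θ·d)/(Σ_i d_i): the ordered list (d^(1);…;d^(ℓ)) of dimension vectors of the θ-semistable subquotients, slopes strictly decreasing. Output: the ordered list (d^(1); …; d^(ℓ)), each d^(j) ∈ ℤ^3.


Interval decomposition of M: I[1,3]^2, I[2,3].
HN type (ℓ=2): μ^(1)=5/3; μ^(2)=-5

((2, 2, 2); (0, 1, 1))


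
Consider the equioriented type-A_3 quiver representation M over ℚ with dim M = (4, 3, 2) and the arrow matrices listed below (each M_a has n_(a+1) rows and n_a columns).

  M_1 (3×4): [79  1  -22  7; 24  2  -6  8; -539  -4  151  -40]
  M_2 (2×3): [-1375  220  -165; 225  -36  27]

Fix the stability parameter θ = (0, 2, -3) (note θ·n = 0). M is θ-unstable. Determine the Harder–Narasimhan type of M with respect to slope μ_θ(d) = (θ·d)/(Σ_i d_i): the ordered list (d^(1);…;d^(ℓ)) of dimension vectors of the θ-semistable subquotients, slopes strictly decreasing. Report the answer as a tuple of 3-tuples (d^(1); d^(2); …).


Interval decomposition of M: I[1,1], I[1,2]^2, I[1,3], I[3,3].
HN type (ℓ=4): μ^(1)=2; μ^(2)=0; μ^(3)=-1/3; μ^(4)=-3

((0, 2, 0); (3, 0, 0); (1, 1, 1); (0, 0, 1))


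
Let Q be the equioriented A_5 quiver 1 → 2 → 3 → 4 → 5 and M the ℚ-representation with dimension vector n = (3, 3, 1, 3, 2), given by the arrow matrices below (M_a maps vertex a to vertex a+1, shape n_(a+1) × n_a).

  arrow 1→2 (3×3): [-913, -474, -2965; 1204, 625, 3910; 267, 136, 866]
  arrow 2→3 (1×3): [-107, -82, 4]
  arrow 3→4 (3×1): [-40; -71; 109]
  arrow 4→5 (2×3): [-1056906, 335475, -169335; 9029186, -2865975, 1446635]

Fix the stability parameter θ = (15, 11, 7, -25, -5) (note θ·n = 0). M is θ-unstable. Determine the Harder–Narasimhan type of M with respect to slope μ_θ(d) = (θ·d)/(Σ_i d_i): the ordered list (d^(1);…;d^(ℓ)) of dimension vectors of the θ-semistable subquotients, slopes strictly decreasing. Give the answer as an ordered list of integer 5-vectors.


Interval decomposition of M: I[1,2]^2, I[1,4], I[4,4], I[4,5], I[5,5].
HN type (ℓ=4): μ^(1)=13; μ^(2)=2; μ^(3)=-5; μ^(4)=-25

((2, 2, 0, 0, 0); (1, 1, 1, 1, 0); (0, 0, 0, 0, 2); (0, 0, 0, 2, 0))


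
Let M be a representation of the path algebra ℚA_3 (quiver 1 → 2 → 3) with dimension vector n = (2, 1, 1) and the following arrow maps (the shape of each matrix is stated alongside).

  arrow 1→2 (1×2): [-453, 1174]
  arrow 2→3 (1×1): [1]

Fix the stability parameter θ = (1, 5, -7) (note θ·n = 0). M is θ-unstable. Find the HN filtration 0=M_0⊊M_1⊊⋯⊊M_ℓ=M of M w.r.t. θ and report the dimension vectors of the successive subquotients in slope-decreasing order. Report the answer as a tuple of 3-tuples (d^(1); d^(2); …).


Interval decomposition of M: I[1,1], I[1,3].
HN type (ℓ=2): μ^(1)=1; μ^(2)=-1/3

((1, 0, 0); (1, 1, 1))


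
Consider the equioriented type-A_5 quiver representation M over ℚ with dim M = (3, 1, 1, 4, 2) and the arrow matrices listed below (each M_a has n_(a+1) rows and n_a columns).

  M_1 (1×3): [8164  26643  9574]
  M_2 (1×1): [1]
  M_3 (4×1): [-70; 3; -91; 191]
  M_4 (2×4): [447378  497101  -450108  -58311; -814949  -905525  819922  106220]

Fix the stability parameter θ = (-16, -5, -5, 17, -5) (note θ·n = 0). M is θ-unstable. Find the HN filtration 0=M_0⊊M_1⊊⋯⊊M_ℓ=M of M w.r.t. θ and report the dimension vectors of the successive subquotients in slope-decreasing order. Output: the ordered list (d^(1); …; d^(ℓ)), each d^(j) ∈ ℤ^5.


Barcode: M ≅ I[1,1]^2, I[1,5], I[4,4]^2, I[4,5]. HN layers by μ_θ (4 steps, strictly decreasing):
  μ^(1)=17; μ^(2)=6; μ^(3)=-5; μ^(4)=-16

((0, 0, 0, 2, 0); (0, 0, 0, 2, 2); (0, 1, 1, 0, 0); (3, 0, 0, 0, 0))


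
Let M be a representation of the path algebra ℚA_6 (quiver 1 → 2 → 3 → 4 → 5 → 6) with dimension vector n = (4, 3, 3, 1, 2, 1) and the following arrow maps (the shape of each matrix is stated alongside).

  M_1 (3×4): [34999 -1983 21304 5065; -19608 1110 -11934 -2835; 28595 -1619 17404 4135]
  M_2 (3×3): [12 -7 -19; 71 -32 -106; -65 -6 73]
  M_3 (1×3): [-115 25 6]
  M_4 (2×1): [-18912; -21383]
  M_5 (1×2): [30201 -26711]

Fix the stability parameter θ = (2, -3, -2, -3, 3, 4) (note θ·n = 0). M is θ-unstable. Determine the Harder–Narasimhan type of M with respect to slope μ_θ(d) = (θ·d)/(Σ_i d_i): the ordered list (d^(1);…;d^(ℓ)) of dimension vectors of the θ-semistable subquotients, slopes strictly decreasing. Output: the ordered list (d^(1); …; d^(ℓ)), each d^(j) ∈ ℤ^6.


Via rank(M_{q-1}∘⋯∘M_p): M ≅ I[1,1], I[1,3]^2, I[1,6], I[5,5].
μ_θ-semistable layers: μ^(1)=4; μ^(2)=3; μ^(3)=2; μ^(4)=-1; μ^(5)=-3/2

((0, 0, 0, 0, 0, 1); (0, 0, 0, 0, 2, 0); (1, 0, 0, 0, 0, 0); (2, 2, 2, 0, 0, 0); (1, 1, 1, 1, 0, 0))


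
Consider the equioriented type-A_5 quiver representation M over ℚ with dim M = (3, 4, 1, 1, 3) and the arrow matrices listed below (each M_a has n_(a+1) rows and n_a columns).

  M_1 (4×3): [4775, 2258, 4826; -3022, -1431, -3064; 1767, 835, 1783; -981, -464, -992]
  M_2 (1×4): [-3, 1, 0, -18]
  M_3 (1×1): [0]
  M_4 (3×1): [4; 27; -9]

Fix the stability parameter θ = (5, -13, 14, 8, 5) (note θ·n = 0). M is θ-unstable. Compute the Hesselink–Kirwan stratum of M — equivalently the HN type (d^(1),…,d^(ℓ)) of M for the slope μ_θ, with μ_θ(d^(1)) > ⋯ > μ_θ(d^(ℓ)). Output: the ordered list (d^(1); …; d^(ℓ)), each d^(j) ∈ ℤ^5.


Barcode: M ≅ I[1,2]^2, I[1,3], I[2,2], I[4,5], I[5,5]^2. HN layers by μ_θ (5 steps, strictly decreasing):
  μ^(1)=14; μ^(2)=13/2; μ^(3)=5; μ^(4)=-4; μ^(5)=-13

((0, 0, 1, 0, 0); (0, 0, 0, 1, 1); (0, 0, 0, 0, 2); (3, 3, 0, 0, 0); (0, 1, 0, 0, 0))


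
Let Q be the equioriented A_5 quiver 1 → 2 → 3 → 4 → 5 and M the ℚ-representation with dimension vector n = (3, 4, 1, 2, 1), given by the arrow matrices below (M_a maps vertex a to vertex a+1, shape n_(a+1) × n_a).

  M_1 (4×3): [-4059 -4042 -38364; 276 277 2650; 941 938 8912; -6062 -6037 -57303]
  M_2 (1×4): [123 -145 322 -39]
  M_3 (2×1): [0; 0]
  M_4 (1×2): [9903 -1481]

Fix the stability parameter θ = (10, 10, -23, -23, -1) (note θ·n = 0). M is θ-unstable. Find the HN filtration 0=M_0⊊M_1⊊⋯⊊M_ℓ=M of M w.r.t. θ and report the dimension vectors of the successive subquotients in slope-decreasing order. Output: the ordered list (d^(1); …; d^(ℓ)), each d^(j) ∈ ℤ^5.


Barcode: M ≅ I[1,2]^2, I[1,3], I[2,2], I[4,4], I[4,5]. HN layers by μ_θ (3 steps, strictly decreasing):
  μ^(1)=10; μ^(2)=-1; μ^(3)=-23

((2, 3, 0, 0, 0); (1, 1, 1, 0, 1); (0, 0, 0, 2, 0))
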